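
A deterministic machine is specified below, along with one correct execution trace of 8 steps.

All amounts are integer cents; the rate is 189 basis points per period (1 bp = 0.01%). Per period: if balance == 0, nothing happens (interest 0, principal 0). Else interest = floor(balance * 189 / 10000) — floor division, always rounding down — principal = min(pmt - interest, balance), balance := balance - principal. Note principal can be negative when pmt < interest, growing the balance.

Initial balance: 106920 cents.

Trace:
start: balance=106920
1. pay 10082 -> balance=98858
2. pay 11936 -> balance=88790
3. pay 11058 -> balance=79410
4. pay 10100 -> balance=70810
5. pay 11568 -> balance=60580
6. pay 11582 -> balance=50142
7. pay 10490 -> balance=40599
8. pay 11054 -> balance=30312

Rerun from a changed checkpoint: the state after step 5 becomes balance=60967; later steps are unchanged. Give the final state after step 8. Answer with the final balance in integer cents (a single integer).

state after step 5 := balance=60967
6. pay 11582 -> balance=50537
7. pay 10490 -> balance=41002
8. pay 11054 -> balance=30722

30722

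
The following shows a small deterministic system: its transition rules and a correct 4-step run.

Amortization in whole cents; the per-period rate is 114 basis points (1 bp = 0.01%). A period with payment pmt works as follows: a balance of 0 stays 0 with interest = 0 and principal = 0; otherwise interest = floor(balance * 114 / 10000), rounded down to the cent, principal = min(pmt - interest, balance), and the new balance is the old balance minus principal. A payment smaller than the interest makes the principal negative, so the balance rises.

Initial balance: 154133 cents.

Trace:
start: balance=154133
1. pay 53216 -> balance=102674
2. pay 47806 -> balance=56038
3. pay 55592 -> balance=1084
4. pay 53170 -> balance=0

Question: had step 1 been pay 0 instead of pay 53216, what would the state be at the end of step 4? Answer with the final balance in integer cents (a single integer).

(re-executing from step 1 with the substitution; state before step 1: balance=154133)
1. pay 0 -> balance=155890
2. pay 47806 -> balance=109861
3. pay 55592 -> balance=55521
4. pay 53170 -> balance=2983

2983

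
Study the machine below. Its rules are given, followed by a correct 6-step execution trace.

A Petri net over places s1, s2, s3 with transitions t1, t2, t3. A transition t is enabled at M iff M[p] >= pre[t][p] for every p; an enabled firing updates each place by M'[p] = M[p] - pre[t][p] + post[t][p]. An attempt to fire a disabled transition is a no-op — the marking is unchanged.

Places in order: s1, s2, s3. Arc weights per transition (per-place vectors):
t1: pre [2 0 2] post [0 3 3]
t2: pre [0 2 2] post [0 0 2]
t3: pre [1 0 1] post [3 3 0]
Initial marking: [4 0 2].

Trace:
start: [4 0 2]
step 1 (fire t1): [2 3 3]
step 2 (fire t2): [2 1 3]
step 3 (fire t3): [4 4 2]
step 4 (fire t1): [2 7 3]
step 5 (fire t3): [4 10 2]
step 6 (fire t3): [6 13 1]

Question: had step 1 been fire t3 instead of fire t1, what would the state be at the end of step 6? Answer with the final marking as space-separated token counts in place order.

8 6 0

(re-executing from step 1 with the substitution; state before step 1: [4 0 2])
step 1 (fire t3): [6 3 1]
step 2 (fire t2): [6 3 1]
step 3 (fire t3): [8 6 0]
step 4 (fire t1): [8 6 0]
step 5 (fire t3): [8 6 0]
step 6 (fire t3): [8 6 0]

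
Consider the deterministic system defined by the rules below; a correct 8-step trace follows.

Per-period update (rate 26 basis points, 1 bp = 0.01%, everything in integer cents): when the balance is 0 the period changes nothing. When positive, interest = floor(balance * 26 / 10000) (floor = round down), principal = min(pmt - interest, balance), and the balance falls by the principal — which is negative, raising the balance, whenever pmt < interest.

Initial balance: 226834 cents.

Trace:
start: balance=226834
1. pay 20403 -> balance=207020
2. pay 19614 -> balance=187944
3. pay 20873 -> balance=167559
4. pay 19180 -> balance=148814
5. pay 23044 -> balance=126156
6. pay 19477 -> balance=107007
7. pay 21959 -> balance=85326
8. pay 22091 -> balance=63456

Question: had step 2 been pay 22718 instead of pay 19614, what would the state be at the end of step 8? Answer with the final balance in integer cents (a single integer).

60303

(re-executing from step 2 with the substitution; state before step 2: balance=207020)
2. pay 22718 -> balance=184840
3. pay 20873 -> balance=164447
4. pay 19180 -> balance=145694
5. pay 23044 -> balance=123028
6. pay 19477 -> balance=103870
7. pay 21959 -> balance=82181
8. pay 22091 -> balance=60303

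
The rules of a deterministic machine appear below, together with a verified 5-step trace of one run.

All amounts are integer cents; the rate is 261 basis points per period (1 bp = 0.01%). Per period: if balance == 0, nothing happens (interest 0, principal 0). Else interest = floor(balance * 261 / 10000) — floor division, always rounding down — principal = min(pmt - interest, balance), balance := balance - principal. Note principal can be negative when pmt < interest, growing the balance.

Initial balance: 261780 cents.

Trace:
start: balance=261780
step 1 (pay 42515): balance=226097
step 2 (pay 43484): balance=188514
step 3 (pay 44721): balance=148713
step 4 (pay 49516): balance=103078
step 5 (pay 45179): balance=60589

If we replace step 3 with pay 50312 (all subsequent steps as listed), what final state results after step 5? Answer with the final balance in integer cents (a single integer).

54702

(re-executing from step 3 with the substitution; state before step 3: balance=188514)
step 3 (pay 50312): balance=143122
step 4 (pay 49516): balance=97341
step 5 (pay 45179): balance=54702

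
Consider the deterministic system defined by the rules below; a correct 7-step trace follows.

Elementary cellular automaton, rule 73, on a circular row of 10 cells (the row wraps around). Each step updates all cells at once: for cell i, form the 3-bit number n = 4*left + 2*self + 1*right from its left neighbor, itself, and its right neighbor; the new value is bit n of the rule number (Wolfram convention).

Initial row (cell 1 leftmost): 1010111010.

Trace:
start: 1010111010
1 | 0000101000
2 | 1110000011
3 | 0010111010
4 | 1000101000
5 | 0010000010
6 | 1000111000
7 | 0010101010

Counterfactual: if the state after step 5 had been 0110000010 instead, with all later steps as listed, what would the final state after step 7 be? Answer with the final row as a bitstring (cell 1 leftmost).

0110101011

state after step 5 := 0110000010
6 | 0110111000
7 | 0110101011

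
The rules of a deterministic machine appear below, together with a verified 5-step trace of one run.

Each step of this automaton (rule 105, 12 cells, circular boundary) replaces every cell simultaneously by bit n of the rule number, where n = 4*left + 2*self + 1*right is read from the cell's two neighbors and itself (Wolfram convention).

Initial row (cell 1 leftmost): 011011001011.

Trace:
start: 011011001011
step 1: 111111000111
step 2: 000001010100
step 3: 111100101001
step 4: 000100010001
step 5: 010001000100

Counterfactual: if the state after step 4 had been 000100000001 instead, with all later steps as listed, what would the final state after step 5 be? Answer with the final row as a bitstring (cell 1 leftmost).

010001111100

state after step 4 := 000100000001
step 5: 010001111100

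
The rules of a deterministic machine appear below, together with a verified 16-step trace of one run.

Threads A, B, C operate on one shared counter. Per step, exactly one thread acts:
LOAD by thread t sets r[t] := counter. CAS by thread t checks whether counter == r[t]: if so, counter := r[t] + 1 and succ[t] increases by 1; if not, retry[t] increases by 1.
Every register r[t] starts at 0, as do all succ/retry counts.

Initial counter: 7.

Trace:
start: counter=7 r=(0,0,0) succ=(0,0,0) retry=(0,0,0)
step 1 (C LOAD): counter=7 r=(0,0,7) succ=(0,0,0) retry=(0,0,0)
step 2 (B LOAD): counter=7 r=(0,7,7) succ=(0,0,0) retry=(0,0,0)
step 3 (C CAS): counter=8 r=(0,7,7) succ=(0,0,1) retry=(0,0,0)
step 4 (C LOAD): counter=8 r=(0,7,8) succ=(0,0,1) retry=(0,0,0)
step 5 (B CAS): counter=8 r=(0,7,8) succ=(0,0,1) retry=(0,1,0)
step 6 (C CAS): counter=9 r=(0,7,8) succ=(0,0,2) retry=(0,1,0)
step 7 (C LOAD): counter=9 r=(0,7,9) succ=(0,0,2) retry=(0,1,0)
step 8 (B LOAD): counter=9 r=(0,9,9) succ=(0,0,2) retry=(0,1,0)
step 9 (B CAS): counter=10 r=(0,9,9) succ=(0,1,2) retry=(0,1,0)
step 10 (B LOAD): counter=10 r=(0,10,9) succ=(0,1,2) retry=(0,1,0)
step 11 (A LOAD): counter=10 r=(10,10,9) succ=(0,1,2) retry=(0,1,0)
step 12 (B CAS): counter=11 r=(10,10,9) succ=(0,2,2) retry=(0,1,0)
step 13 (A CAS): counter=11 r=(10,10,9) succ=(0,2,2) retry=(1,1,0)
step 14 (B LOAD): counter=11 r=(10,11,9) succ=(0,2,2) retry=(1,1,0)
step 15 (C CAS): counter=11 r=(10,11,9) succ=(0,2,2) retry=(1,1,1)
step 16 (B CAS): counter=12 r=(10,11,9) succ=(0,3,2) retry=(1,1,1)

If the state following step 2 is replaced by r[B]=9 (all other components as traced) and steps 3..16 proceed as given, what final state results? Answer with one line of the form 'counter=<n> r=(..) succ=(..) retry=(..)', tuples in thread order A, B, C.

state after step 2 := counter=7 r=(0,9,7) succ=(0,0,0) retry=(0,0,0)
step 3 (C CAS): counter=8 r=(0,9,7) succ=(0,0,1) retry=(0,0,0)
step 4 (C LOAD): counter=8 r=(0,9,8) succ=(0,0,1) retry=(0,0,0)
step 5 (B CAS): counter=8 r=(0,9,8) succ=(0,0,1) retry=(0,1,0)
step 6 (C CAS): counter=9 r=(0,9,8) succ=(0,0,2) retry=(0,1,0)
step 7 (C LOAD): counter=9 r=(0,9,9) succ=(0,0,2) retry=(0,1,0)
step 8 (B LOAD): counter=9 r=(0,9,9) succ=(0,0,2) retry=(0,1,0)
step 9 (B CAS): counter=10 r=(0,9,9) succ=(0,1,2) retry=(0,1,0)
step 10 (B LOAD): counter=10 r=(0,10,9) succ=(0,1,2) retry=(0,1,0)
step 11 (A LOAD): counter=10 r=(10,10,9) succ=(0,1,2) retry=(0,1,0)
step 12 (B CAS): counter=11 r=(10,10,9) succ=(0,2,2) retry=(0,1,0)
step 13 (A CAS): counter=11 r=(10,10,9) succ=(0,2,2) retry=(1,1,0)
step 14 (B LOAD): counter=11 r=(10,11,9) succ=(0,2,2) retry=(1,1,0)
step 15 (C CAS): counter=11 r=(10,11,9) succ=(0,2,2) retry=(1,1,1)
step 16 (B CAS): counter=12 r=(10,11,9) succ=(0,3,2) retry=(1,1,1)

counter=12 r=(10,11,9) succ=(0,3,2) retry=(1,1,1)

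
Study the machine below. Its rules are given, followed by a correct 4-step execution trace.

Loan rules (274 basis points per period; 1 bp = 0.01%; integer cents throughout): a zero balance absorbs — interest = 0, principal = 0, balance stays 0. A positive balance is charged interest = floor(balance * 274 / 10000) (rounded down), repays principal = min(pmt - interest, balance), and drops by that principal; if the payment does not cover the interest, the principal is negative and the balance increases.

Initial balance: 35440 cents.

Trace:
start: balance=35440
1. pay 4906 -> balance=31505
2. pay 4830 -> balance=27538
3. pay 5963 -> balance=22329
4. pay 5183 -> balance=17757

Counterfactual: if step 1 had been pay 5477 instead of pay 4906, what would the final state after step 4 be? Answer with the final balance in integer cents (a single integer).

(re-executing from step 1 with the substitution; state before step 1: balance=35440)
1. pay 5477 -> balance=30934
2. pay 4830 -> balance=26951
3. pay 5963 -> balance=21726
4. pay 5183 -> balance=17138

17138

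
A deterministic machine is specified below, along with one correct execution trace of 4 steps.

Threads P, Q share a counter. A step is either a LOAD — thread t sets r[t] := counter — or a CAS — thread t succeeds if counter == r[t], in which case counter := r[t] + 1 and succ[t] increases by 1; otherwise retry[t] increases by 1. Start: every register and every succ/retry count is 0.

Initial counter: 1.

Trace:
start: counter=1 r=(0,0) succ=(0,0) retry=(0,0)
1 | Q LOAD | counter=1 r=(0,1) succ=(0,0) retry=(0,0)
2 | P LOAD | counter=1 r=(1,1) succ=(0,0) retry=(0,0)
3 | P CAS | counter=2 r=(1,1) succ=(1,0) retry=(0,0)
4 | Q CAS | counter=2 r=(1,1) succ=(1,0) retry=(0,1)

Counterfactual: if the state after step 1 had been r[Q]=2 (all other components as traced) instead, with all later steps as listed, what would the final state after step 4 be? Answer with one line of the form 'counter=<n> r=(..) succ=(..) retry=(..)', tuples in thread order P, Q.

state after step 1 := counter=1 r=(0,2) succ=(0,0) retry=(0,0)
2 | P LOAD | counter=1 r=(1,2) succ=(0,0) retry=(0,0)
3 | P CAS | counter=2 r=(1,2) succ=(1,0) retry=(0,0)
4 | Q CAS | counter=3 r=(1,2) succ=(1,1) retry=(0,0)

counter=3 r=(1,2) succ=(1,1) retry=(0,0)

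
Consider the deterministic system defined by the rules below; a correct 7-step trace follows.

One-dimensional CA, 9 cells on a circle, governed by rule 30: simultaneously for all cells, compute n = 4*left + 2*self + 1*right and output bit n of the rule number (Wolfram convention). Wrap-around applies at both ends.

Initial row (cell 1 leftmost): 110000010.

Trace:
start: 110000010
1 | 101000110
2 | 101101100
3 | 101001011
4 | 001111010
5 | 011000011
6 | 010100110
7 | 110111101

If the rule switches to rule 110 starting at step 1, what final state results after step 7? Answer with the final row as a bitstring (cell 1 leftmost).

010000011

(re-executing steps 1..7 under rule 110; state before step 1: 110000010)
1 | 110000111
2 | 010001100
3 | 110011100
4 | 110110101
5 | 011111111
6 | 110000001
7 | 010000011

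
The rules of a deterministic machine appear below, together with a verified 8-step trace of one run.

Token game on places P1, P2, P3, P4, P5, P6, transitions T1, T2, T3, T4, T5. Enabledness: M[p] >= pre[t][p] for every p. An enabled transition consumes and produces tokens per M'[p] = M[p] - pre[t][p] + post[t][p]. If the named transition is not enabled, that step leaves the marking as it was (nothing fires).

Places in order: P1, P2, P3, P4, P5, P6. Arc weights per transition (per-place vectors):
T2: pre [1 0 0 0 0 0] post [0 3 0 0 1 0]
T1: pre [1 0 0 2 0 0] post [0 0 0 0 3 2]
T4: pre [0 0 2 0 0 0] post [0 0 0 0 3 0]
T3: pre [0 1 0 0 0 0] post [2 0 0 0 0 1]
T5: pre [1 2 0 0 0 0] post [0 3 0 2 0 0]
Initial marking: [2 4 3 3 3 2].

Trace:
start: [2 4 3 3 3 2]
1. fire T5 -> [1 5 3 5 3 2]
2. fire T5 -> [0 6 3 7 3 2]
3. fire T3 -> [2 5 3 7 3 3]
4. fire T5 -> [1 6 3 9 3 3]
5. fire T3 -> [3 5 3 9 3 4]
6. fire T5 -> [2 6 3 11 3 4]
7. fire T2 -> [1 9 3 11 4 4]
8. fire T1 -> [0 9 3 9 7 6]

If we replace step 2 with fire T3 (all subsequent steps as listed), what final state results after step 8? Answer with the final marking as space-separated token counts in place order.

3 7 3 7 7 7

(re-executing from step 2 with the substitution; state before step 2: [1 5 3 5 3 2])
2. fire T3 -> [3 4 3 5 3 3]
3. fire T3 -> [5 3 3 5 3 4]
4. fire T5 -> [4 4 3 7 3 4]
5. fire T3 -> [6 3 3 7 3 5]
6. fire T5 -> [5 4 3 9 3 5]
7. fire T2 -> [4 7 3 9 4 5]
8. fire T1 -> [3 7 3 7 7 7]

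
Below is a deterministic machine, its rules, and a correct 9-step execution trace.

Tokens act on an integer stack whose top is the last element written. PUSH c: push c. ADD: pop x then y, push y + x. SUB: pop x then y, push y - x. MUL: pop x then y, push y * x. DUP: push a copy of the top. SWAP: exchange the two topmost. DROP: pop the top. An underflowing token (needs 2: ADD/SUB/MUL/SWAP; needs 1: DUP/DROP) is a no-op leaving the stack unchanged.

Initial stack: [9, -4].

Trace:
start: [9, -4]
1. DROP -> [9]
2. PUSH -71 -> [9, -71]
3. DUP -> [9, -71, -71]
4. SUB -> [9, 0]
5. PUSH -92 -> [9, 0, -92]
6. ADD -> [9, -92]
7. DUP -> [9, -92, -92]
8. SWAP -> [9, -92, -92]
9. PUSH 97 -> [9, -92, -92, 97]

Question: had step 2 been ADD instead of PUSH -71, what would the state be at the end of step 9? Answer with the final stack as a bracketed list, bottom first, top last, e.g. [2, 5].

(re-executing from step 2 with the substitution; state before step 2: [9])
2. ADD -> [9]
3. DUP -> [9, 9]
4. SUB -> [0]
5. PUSH -92 -> [0, -92]
6. ADD -> [-92]
7. DUP -> [-92, -92]
8. SWAP -> [-92, -92]
9. PUSH 97 -> [-92, -92, 97]

[-92, -92, 97]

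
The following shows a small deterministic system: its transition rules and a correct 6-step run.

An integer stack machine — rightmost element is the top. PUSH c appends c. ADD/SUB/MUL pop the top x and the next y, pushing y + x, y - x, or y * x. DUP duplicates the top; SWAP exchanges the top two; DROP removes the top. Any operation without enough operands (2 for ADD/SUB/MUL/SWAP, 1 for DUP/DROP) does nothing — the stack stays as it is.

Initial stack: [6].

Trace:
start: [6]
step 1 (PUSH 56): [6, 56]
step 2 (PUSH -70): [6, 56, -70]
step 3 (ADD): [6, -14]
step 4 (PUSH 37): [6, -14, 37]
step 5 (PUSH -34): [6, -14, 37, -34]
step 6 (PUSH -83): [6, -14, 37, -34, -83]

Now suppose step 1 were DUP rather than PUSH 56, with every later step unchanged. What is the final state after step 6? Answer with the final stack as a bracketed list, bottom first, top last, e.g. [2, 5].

[6, -64, 37, -34, -83]

(re-executing from step 1 with the substitution; state before step 1: [6])
step 1 (DUP): [6, 6]
step 2 (PUSH -70): [6, 6, -70]
step 3 (ADD): [6, -64]
step 4 (PUSH 37): [6, -64, 37]
step 5 (PUSH -34): [6, -64, 37, -34]
step 6 (PUSH -83): [6, -64, 37, -34, -83]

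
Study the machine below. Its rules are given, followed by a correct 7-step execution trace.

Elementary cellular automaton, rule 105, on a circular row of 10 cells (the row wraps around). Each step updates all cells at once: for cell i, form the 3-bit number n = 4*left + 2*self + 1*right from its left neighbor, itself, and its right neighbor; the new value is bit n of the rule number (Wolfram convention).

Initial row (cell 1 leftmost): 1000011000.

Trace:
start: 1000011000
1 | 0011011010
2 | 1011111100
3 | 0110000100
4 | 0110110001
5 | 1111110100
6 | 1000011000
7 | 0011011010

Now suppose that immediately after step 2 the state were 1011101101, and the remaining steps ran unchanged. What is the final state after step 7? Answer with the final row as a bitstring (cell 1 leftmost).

1110111010

state after step 2 := 1011101101
3 | 1110111111
4 | 0011100000
5 | 1010101111
6 | 1101011000
7 | 1110111010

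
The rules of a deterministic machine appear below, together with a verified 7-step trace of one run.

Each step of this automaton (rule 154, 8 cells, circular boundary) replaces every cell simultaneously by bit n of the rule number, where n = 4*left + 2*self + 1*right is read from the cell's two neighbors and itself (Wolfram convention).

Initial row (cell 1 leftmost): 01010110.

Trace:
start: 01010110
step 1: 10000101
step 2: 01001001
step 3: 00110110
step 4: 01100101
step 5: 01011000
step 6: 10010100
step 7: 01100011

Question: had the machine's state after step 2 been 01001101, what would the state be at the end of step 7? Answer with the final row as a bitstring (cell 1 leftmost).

10000011

state after step 2 := 01001101
step 3: 00111000
step 4: 01110100
step 5: 11100010
step 6: 11010100
step 7: 10000011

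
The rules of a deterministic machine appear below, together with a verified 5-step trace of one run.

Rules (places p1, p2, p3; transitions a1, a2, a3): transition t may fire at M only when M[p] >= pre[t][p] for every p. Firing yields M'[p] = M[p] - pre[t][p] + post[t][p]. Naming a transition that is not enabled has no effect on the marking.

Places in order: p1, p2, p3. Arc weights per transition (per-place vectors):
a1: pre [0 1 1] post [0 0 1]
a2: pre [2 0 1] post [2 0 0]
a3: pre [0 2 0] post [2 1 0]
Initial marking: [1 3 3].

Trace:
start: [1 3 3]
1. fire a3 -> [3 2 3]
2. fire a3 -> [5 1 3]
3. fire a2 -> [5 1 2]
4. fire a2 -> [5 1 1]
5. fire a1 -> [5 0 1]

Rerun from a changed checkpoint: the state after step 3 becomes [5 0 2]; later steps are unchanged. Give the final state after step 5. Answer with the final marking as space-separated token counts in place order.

5 0 1

state after step 3 := [5 0 2]
4. fire a2 -> [5 0 1]
5. fire a1 -> [5 0 1]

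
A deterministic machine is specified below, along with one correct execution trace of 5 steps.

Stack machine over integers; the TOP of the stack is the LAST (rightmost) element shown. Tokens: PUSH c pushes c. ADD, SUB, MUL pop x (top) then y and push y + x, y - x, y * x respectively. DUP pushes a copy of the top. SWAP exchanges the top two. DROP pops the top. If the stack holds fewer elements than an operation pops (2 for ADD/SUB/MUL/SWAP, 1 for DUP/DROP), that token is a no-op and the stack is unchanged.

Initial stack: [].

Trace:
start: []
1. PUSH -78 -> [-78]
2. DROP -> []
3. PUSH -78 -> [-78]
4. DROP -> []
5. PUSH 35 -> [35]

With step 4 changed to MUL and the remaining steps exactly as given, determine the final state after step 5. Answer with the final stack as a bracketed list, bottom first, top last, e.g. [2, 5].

[-78, 35]

(re-executing from step 4 with the substitution; state before step 4: [-78])
4. MUL -> [-78]
5. PUSH 35 -> [-78, 35]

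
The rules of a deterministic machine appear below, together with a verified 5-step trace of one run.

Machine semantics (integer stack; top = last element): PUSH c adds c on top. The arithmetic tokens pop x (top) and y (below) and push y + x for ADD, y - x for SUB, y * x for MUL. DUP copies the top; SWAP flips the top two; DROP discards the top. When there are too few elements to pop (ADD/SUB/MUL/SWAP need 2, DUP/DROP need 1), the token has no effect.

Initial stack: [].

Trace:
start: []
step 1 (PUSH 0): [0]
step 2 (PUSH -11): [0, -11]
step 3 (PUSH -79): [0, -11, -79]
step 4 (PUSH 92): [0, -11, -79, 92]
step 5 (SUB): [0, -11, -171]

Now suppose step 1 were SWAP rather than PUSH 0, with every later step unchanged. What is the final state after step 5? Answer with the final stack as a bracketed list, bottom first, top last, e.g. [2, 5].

(re-executing from step 1 with the substitution; state before step 1: [])
step 1 (SWAP): []
step 2 (PUSH -11): [-11]
step 3 (PUSH -79): [-11, -79]
step 4 (PUSH 92): [-11, -79, 92]
step 5 (SUB): [-11, -171]

[-11, -171]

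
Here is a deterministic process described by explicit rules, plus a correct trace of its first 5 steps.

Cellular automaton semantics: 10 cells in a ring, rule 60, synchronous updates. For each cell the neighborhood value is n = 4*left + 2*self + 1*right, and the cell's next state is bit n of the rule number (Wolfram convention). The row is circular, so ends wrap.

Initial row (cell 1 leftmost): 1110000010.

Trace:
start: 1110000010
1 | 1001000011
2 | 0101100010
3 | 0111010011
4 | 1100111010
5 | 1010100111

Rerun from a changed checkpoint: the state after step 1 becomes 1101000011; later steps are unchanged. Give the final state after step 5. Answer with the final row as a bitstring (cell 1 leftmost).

state after step 1 := 1101000011
2 | 0011100010
3 | 0010010011
4 | 1011011010
5 | 1110110111

1110110111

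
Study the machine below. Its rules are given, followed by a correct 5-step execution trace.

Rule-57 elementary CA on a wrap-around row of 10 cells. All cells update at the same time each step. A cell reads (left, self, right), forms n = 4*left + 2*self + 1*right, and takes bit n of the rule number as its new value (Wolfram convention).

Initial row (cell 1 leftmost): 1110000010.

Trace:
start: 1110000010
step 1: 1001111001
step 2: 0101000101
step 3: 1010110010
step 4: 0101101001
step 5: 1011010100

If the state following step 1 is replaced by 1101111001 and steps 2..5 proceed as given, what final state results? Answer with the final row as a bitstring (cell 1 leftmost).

state after step 1 := 1101111001
step 2: 0011000101
step 3: 1010110010
step 4: 0101101001
step 5: 1011010100

1011010100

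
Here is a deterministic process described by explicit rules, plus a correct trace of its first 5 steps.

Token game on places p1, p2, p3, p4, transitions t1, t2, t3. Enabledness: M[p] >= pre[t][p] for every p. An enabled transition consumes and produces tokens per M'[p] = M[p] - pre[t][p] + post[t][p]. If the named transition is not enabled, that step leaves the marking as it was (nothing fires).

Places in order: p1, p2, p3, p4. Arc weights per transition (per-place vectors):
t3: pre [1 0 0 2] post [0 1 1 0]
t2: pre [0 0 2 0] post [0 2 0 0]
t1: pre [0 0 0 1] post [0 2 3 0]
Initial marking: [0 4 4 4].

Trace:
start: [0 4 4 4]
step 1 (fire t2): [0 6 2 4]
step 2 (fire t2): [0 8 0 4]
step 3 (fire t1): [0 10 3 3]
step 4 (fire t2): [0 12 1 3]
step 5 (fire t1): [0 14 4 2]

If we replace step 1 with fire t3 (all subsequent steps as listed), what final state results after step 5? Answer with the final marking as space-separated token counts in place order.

(re-executing from step 1 with the substitution; state before step 1: [0 4 4 4])
step 1 (fire t3): [0 4 4 4]
step 2 (fire t2): [0 6 2 4]
step 3 (fire t1): [0 8 5 3]
step 4 (fire t2): [0 10 3 3]
step 5 (fire t1): [0 12 6 2]

0 12 6 2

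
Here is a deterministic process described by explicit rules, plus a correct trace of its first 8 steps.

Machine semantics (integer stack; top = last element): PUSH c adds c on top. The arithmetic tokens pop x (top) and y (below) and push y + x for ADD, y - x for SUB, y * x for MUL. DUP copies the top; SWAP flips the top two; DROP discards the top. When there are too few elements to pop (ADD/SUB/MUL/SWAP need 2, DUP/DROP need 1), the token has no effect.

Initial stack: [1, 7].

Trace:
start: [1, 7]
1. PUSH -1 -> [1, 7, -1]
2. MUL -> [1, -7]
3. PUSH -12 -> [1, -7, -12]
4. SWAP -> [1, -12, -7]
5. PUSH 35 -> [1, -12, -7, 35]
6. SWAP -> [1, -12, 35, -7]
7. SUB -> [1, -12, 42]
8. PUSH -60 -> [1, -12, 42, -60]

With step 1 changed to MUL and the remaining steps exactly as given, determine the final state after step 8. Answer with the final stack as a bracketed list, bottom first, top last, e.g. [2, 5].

[-12, 28, -60]

(re-executing from step 1 with the substitution; state before step 1: [1, 7])
1. MUL -> [7]
2. MUL -> [7]
3. PUSH -12 -> [7, -12]
4. SWAP -> [-12, 7]
5. PUSH 35 -> [-12, 7, 35]
6. SWAP -> [-12, 35, 7]
7. SUB -> [-12, 28]
8. PUSH -60 -> [-12, 28, -60]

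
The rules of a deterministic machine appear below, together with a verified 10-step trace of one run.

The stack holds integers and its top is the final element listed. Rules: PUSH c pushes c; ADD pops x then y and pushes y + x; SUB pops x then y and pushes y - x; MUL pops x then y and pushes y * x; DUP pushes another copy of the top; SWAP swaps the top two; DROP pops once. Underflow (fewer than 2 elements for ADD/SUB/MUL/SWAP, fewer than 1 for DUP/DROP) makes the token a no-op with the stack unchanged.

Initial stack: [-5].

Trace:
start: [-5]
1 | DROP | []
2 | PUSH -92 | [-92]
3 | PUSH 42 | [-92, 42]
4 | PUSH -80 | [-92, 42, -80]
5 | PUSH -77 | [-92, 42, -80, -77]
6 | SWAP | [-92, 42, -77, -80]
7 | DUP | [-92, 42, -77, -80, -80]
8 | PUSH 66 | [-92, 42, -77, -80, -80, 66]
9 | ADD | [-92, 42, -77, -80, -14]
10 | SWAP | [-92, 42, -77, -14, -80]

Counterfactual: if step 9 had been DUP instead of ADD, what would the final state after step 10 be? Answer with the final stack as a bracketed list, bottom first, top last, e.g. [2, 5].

(re-executing from step 9 with the substitution; state before step 9: [-92, 42, -77, -80, -80, 66])
9 | DUP | [-92, 42, -77, -80, -80, 66, 66]
10 | SWAP | [-92, 42, -77, -80, -80, 66, 66]

[-92, 42, -77, -80, -80, 66, 66]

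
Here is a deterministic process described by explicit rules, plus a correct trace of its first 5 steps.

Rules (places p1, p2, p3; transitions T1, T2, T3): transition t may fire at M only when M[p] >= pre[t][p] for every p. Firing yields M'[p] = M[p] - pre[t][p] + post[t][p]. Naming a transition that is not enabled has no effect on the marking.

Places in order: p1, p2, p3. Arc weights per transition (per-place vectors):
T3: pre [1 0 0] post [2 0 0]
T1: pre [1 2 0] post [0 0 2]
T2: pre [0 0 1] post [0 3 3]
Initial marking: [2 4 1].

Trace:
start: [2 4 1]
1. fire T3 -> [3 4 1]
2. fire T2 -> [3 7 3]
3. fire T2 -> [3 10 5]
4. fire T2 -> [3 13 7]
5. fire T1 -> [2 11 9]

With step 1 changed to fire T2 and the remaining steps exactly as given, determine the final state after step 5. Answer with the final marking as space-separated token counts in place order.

(re-executing from step 1 with the substitution; state before step 1: [2 4 1])
1. fire T2 -> [2 7 3]
2. fire T2 -> [2 10 5]
3. fire T2 -> [2 13 7]
4. fire T2 -> [2 16 9]
5. fire T1 -> [1 14 11]

1 14 11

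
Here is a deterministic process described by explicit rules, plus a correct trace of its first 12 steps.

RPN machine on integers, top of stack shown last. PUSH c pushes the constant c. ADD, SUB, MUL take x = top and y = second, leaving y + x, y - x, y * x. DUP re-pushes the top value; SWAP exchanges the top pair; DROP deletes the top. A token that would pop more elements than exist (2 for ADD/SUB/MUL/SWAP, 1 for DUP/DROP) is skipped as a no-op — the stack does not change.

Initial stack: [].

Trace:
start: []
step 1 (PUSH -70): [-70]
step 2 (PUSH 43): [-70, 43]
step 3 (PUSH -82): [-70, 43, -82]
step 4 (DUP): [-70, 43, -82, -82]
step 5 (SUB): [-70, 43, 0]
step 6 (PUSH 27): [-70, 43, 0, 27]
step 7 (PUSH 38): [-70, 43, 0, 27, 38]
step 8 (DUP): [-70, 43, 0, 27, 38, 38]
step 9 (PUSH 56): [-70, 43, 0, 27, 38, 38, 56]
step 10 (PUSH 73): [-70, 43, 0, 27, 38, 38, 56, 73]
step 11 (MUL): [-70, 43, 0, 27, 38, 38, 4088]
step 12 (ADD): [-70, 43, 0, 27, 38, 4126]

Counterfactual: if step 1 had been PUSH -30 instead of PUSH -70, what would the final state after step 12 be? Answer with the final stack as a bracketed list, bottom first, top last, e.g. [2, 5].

[-30, 43, 0, 27, 38, 4126]

(re-executing from step 1 with the substitution; state before step 1: [])
step 1 (PUSH -30): [-30]
step 2 (PUSH 43): [-30, 43]
step 3 (PUSH -82): [-30, 43, -82]
step 4 (DUP): [-30, 43, -82, -82]
step 5 (SUB): [-30, 43, 0]
step 6 (PUSH 27): [-30, 43, 0, 27]
step 7 (PUSH 38): [-30, 43, 0, 27, 38]
step 8 (DUP): [-30, 43, 0, 27, 38, 38]
step 9 (PUSH 56): [-30, 43, 0, 27, 38, 38, 56]
step 10 (PUSH 73): [-30, 43, 0, 27, 38, 38, 56, 73]
step 11 (MUL): [-30, 43, 0, 27, 38, 38, 4088]
step 12 (ADD): [-30, 43, 0, 27, 38, 4126]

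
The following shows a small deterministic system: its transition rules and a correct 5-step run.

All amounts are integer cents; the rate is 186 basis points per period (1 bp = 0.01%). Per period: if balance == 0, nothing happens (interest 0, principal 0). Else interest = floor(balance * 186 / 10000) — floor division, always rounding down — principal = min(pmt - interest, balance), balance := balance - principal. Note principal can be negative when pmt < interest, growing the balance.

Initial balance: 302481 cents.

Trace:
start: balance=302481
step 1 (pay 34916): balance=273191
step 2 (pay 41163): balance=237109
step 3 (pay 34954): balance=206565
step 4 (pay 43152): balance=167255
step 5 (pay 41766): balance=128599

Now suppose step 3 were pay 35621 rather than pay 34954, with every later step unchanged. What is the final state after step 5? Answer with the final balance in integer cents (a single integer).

(re-executing from step 3 with the substitution; state before step 3: balance=237109)
step 3 (pay 35621): balance=205898
step 4 (pay 43152): balance=166575
step 5 (pay 41766): balance=127907

127907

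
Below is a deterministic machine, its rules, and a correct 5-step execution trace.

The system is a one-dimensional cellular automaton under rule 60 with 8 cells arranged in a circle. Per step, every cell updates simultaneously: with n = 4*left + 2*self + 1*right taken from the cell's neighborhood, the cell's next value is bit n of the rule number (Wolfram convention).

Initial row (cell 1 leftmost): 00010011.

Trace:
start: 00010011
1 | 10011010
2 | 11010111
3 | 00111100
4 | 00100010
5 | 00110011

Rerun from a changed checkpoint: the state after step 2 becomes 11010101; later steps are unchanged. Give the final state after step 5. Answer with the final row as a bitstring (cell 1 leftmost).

state after step 2 := 11010101
3 | 00111111
4 | 10100000
5 | 11110000

11110000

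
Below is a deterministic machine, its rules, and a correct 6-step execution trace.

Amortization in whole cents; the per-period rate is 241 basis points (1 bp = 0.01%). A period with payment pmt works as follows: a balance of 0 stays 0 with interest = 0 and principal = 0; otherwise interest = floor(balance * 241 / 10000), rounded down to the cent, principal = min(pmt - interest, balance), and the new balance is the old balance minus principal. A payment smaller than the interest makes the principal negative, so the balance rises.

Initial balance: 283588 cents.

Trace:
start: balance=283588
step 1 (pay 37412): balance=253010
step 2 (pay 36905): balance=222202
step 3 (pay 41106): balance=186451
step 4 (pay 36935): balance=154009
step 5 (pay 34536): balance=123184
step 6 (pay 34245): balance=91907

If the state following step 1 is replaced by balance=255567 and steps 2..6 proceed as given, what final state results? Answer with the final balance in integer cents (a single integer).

94788

state after step 1 := balance=255567
step 2 (pay 36905): balance=224821
step 3 (pay 41106): balance=189133
step 4 (pay 36935): balance=156756
step 5 (pay 34536): balance=125997
step 6 (pay 34245): balance=94788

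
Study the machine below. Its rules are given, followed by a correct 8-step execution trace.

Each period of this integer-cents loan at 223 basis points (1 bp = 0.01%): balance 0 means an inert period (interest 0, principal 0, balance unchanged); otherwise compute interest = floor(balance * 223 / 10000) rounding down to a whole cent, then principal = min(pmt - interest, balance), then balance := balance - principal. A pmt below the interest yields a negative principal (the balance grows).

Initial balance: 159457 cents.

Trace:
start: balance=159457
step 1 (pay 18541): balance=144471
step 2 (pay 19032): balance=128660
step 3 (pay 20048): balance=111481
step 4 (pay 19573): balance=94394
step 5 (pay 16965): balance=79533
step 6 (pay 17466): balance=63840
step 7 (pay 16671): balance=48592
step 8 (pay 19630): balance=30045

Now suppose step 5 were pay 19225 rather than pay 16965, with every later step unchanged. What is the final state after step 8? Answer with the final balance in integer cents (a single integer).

27631

(re-executing from step 5 with the substitution; state before step 5: balance=94394)
step 5 (pay 19225): balance=77273
step 6 (pay 17466): balance=61530
step 7 (pay 16671): balance=46231
step 8 (pay 19630): balance=27631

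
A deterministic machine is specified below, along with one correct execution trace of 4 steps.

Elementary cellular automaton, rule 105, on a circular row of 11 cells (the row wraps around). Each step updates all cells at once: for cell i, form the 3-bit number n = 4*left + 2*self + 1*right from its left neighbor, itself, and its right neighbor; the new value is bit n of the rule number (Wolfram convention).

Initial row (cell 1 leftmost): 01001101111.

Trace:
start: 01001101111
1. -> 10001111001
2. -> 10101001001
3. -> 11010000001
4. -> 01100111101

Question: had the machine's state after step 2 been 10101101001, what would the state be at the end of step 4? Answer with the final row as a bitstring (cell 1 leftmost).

01110010101

state after step 2 := 10101101001
3. -> 11011110001
4. -> 01110010101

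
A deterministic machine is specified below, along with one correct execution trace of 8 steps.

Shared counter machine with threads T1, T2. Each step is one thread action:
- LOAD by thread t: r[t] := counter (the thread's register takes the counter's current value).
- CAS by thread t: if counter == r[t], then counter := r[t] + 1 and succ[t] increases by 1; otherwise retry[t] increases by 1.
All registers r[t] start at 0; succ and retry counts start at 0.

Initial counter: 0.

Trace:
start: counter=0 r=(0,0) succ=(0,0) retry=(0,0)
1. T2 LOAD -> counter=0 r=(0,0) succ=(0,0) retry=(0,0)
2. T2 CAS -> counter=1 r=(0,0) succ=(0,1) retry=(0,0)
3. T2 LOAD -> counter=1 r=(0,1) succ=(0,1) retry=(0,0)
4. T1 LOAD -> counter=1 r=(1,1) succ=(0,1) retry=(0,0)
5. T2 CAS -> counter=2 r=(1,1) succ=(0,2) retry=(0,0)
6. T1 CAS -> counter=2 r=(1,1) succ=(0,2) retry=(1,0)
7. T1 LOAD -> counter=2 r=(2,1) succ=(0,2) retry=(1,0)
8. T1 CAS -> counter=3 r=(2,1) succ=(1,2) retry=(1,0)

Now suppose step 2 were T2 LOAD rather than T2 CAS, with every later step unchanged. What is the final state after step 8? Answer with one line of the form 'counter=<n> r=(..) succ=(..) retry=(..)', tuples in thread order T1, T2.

counter=2 r=(1,0) succ=(1,1) retry=(1,0)

(re-executing from step 2 with the substitution; state before step 2: counter=0 r=(0,0) succ=(0,0) retry=(0,0))
2. T2 LOAD -> counter=0 r=(0,0) succ=(0,0) retry=(0,0)
3. T2 LOAD -> counter=0 r=(0,0) succ=(0,0) retry=(0,0)
4. T1 LOAD -> counter=0 r=(0,0) succ=(0,0) retry=(0,0)
5. T2 CAS -> counter=1 r=(0,0) succ=(0,1) retry=(0,0)
6. T1 CAS -> counter=1 r=(0,0) succ=(0,1) retry=(1,0)
7. T1 LOAD -> counter=1 r=(1,0) succ=(0,1) retry=(1,0)
8. T1 CAS -> counter=2 r=(1,0) succ=(1,1) retry=(1,0)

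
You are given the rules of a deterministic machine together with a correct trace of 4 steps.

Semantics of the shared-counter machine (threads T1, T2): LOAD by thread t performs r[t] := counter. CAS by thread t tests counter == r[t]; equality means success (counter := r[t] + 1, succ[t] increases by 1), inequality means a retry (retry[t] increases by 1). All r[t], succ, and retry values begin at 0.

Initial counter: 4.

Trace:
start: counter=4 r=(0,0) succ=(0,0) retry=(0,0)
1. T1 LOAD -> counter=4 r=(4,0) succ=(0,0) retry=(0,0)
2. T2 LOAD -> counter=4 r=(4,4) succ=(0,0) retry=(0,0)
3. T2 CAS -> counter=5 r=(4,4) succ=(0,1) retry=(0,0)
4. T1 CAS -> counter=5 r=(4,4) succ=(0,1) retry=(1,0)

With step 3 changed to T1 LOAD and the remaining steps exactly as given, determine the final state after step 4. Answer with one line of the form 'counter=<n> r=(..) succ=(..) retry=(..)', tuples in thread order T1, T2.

counter=5 r=(4,4) succ=(1,0) retry=(0,0)

(re-executing from step 3 with the substitution; state before step 3: counter=4 r=(4,4) succ=(0,0) retry=(0,0))
3. T1 LOAD -> counter=4 r=(4,4) succ=(0,0) retry=(0,0)
4. T1 CAS -> counter=5 r=(4,4) succ=(1,0) retry=(0,0)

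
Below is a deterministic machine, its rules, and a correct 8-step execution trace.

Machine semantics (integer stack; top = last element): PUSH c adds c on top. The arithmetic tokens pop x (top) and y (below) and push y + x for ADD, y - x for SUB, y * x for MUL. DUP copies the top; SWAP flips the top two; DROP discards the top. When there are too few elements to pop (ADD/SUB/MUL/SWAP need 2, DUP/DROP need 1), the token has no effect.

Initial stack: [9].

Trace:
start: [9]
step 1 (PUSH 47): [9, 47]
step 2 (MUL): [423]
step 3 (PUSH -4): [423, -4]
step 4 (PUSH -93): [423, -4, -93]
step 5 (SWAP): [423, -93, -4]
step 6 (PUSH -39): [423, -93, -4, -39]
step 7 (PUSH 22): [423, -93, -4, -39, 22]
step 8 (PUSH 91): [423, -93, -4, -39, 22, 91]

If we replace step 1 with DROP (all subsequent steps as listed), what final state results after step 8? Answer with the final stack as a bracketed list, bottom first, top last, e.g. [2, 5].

(re-executing from step 1 with the substitution; state before step 1: [9])
step 1 (DROP): []
step 2 (MUL): []
step 3 (PUSH -4): [-4]
step 4 (PUSH -93): [-4, -93]
step 5 (SWAP): [-93, -4]
step 6 (PUSH -39): [-93, -4, -39]
step 7 (PUSH 22): [-93, -4, -39, 22]
step 8 (PUSH 91): [-93, -4, -39, 22, 91]

[-93, -4, -39, 22, 91]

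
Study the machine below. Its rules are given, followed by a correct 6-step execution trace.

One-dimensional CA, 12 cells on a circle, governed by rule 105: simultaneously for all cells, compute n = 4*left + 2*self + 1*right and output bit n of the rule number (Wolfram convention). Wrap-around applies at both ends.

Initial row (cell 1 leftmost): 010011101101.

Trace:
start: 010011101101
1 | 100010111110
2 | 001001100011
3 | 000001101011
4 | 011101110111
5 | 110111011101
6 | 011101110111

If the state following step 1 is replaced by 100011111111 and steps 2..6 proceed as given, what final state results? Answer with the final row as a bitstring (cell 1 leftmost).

state after step 1 := 100011111111
2 | 101010000000
3 | 010100111110
4 | 001000100010
5 | 100010001000
6 | 001000100010

001000100010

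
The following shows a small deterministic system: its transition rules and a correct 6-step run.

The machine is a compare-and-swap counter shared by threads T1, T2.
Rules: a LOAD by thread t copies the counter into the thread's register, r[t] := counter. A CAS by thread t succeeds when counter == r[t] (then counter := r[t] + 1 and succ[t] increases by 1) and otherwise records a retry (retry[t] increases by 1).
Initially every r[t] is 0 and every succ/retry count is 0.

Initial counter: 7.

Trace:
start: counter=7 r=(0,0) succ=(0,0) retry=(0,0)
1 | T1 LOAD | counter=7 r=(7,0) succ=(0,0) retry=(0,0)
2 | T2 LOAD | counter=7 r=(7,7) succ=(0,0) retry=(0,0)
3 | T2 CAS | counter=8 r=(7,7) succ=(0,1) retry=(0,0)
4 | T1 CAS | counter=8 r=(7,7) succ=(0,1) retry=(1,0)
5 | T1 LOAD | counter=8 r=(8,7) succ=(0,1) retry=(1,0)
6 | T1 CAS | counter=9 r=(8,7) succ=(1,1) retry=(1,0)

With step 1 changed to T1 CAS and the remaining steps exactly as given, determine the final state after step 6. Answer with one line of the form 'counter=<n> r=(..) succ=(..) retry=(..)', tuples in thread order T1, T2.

counter=9 r=(8,7) succ=(1,1) retry=(2,0)

(re-executing from step 1 with the substitution; state before step 1: counter=7 r=(0,0) succ=(0,0) retry=(0,0))
1 | T1 CAS | counter=7 r=(0,0) succ=(0,0) retry=(1,0)
2 | T2 LOAD | counter=7 r=(0,7) succ=(0,0) retry=(1,0)
3 | T2 CAS | counter=8 r=(0,7) succ=(0,1) retry=(1,0)
4 | T1 CAS | counter=8 r=(0,7) succ=(0,1) retry=(2,0)
5 | T1 LOAD | counter=8 r=(8,7) succ=(0,1) retry=(2,0)
6 | T1 CAS | counter=9 r=(8,7) succ=(1,1) retry=(2,0)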